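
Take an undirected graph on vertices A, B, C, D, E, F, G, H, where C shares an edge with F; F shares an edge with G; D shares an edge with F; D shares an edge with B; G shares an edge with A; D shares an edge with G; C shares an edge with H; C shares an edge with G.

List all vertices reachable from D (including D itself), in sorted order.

A, B, C, D, F, G, H

Start at D.
Its neighbours: B, F, G.
Then their neighbours: A, C.
Then next layer: H.
Nothing further is reachable.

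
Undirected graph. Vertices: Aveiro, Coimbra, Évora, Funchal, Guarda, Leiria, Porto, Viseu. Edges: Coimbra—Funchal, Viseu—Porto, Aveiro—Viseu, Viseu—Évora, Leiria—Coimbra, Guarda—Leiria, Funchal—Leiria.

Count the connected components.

From Aveiro: component {Aveiro, Évora, Porto, Viseu}.
From Coimbra: component {Coimbra, Funchal, Guarda, Leiria}.
That's 2 components.

2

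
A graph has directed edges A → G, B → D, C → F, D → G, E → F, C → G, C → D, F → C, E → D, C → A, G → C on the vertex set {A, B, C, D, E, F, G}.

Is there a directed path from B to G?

Yes

Explore from B.
Distance 1: reach D.
Distance 2: reach G.
Found G.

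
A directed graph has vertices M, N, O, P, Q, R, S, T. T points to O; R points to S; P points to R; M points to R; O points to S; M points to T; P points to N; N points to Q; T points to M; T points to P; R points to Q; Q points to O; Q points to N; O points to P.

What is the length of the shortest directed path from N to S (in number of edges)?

Distance 0: N.
Distance 1: Q.
Distance 2: O.
Distance 3: P, S — contains S.

3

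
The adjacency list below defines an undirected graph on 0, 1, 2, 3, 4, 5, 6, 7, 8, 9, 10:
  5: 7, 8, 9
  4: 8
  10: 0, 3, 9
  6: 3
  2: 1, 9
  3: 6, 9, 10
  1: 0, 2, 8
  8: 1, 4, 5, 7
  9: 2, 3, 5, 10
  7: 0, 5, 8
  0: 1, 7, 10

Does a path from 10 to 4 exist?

Explore from 10.
Distance 1: reach 0, 3, 9.
Distance 2: reach 1, 2, 5, 6, 7.
Distance 3: reach 8.
Distance 4: reach 4.
Found 4.

Yes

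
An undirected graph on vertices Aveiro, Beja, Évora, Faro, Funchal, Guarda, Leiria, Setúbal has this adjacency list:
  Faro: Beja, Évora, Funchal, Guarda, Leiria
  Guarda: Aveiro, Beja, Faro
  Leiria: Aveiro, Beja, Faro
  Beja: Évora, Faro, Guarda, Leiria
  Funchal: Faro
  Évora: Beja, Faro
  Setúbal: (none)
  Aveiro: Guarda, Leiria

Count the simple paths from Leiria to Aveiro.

7

Leiria–Aveiro
Leiria–Beja–Évora–Faro–Guarda–Aveiro
Leiria–Beja–Faro–Guarda–Aveiro
Leiria–Beja–Guarda–Aveiro
Leiria–Faro–Beja–Guarda–Aveiro
Leiria–Faro–Évora–Beja–Guarda–Aveiro
Leiria–Faro–Guarda–Aveiro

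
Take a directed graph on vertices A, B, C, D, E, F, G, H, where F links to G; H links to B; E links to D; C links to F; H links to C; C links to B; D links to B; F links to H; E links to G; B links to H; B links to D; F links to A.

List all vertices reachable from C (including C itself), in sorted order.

Start at C.
Its neighbours: B, F.
Then their neighbours: A, D, G, H.
Nothing further is reachable.

A, B, C, D, F, G, H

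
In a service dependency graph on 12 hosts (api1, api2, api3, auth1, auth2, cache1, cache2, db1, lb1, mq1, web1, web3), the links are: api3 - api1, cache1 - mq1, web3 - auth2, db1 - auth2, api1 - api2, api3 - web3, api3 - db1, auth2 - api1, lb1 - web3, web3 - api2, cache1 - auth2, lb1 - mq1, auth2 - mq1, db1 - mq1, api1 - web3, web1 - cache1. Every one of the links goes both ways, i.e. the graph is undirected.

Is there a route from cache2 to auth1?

No

cache2 has no edges, so nothing is reachable from it.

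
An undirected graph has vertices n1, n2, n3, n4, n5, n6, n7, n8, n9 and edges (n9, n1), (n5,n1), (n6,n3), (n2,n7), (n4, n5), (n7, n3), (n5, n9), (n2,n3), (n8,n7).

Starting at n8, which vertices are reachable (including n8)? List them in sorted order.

n2, n3, n6, n7, n8

Start at n8.
Its neighbours: n7.
Then their neighbours: n2, n3.
Then next layer: n6.
Nothing further is reachable.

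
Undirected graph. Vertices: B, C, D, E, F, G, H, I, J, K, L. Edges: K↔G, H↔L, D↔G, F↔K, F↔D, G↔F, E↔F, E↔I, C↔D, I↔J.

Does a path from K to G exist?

Yes

Explore from K.
Distance 1: reach F, G.
Found G.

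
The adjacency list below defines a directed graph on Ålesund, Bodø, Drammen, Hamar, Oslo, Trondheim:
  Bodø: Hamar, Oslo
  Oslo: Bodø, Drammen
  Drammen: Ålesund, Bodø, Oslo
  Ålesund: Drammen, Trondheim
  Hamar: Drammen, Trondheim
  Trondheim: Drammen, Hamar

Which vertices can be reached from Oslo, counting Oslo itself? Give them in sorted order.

Start at Oslo.
Its neighbours: Bodø, Drammen.
Then their neighbours: Ålesund, Hamar.
Then next layer: Trondheim.
Every vertex is now reached.

Ålesund, Bodø, Drammen, Hamar, Oslo, Trondheim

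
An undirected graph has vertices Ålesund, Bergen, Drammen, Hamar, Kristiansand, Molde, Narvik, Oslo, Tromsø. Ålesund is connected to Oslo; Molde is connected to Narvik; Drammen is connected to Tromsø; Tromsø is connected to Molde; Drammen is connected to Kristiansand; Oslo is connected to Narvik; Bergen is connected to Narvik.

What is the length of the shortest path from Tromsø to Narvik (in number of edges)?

2

Distance 0: Tromsø.
Distance 1: Drammen, Molde.
Distance 2: Kristiansand, Narvik — contains Narvik.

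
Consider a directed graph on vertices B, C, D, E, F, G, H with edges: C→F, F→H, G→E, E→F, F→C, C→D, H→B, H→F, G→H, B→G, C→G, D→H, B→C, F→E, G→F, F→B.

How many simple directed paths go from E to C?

3

E→F→B→C
E→F→C
E→F→H→B→C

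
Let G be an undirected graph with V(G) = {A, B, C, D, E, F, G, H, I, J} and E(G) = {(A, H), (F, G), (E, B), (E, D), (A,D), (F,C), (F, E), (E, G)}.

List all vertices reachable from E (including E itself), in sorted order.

Start at E.
Its neighbours: B, D, F, G.
Then their neighbours: A, C.
Then next layer: H.
Nothing further is reachable.

A, B, C, D, E, F, G, H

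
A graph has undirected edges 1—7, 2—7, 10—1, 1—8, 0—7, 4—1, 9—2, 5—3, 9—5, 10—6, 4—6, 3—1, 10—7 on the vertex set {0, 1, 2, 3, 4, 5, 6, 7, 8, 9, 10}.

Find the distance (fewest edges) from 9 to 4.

Distance 0: 9.
Distance 1: 2, 5.
Distance 2: 3, 7.
Distance 3: 0, 1, 10.
Distance 4: 4, 6, 8 — contains 4.

4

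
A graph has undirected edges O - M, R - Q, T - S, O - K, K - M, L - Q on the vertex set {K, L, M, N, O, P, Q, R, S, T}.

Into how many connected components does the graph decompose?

From K: component {K, M, O}.
From L: component {L, Q, R}.
From N: component {N}.
From P: component {P}.
From S: component {S, T}.
That's 5 components.

5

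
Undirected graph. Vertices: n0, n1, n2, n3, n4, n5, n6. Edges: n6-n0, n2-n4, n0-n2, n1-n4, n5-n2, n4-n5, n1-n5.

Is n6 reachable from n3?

No

n3 has no edges, so nothing is reachable from it.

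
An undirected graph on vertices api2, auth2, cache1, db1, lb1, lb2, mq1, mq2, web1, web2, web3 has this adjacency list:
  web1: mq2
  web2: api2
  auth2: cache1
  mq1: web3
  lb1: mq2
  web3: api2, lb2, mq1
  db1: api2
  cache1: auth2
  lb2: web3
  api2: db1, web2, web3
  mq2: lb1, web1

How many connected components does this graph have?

From api2: component {api2, db1, lb2, mq1, web2, web3}.
From auth2: component {auth2, cache1}.
From lb1: component {lb1, mq2, web1}.
That's 3 components.

3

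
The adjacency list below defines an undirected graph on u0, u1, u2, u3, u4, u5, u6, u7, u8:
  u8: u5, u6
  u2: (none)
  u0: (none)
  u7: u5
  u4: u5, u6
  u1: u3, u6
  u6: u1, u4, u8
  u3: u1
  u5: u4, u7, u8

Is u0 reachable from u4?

Explore from u4.
Distance 1: reach u5, u6.
Distance 2: reach u1, u7, u8.
Distance 3: reach u3.
The search is exhausted without reaching u0; it lies in a different component.

No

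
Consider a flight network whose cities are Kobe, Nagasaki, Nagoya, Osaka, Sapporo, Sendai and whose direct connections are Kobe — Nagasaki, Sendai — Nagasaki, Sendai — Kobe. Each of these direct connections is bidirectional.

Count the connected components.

From Kobe: component {Kobe, Nagasaki, Sendai}.
From Nagoya: component {Nagoya}.
From Osaka: component {Osaka}.
From Sapporo: component {Sapporo}.
That's 4 components.

4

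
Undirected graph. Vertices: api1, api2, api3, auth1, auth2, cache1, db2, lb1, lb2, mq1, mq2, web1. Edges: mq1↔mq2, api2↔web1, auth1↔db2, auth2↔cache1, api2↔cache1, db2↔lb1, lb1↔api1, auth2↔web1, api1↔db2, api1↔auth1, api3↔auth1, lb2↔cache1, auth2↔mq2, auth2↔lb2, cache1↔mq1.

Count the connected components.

From api1: component {api1, api3, auth1, db2, lb1}.
From api2: component {api2, auth2, cache1, lb2, mq1, mq2, web1}.
That's 2 components.

2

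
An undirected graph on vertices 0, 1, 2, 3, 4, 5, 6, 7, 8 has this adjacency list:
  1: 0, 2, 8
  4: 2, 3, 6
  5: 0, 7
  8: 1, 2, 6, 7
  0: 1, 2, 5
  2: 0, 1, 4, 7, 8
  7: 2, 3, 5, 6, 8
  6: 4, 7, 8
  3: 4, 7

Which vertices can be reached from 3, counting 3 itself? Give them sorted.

0, 1, 2, 3, 4, 5, 6, 7, 8

Start at 3.
Its neighbours: 4, 7.
Then their neighbours: 2, 5, 6, 8.
Then next layer: 0, 1.
Every vertex is now reached.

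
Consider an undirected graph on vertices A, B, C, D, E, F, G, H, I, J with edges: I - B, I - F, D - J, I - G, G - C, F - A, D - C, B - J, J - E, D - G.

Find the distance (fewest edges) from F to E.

Distance 0: F.
Distance 1: A, I.
Distance 2: B, G.
Distance 3: C, D, J.
Distance 4: E — contains E.

4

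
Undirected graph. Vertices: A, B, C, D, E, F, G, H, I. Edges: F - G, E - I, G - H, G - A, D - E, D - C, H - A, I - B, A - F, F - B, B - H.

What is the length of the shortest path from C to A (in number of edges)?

6

Distance 0: C.
Distance 1: D.
Distance 2: E.
Distance 3: I.
Distance 4: B.
Distance 5: F, H.
Distance 6: A, G — contains A.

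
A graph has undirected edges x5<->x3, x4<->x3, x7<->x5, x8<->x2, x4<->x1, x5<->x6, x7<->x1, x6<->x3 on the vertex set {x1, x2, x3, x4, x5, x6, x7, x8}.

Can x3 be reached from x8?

No

Explore from x8.
Distance 1: reach x2.
The search is exhausted without reaching x3; it lies in a different component.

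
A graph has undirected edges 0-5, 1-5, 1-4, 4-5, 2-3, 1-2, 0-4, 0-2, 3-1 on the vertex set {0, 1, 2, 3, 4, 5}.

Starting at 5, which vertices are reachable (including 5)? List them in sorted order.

Start at 5.
Its neighbours: 0, 1, 4.
Then their neighbours: 2, 3.
Every vertex is now reached.

0, 1, 2, 3, 4, 5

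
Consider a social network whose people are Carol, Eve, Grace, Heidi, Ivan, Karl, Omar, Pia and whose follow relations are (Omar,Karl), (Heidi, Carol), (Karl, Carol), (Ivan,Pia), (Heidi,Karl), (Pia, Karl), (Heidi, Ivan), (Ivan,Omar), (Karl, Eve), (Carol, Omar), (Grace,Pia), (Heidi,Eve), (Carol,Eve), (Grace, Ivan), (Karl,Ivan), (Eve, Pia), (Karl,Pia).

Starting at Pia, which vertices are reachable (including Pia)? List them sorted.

Start at Pia.
Its neighbours: Karl.
Then their neighbours: Carol, Eve, Ivan.
Then next layer: Omar.
Nothing further is reachable.

Carol, Eve, Ivan, Karl, Omar, Pia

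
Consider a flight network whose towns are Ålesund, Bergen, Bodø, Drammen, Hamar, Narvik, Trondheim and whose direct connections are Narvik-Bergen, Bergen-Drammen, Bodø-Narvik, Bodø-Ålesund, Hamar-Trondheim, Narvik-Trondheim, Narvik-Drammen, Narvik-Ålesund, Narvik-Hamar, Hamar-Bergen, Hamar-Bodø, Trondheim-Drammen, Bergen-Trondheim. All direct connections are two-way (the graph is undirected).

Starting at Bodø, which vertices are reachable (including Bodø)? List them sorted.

Ålesund, Bergen, Bodø, Drammen, Hamar, Narvik, Trondheim

Start at Bodø.
Its neighbours: Ålesund, Hamar, Narvik.
Then their neighbours: Bergen, Drammen, Trondheim.
Every vertex is now reached.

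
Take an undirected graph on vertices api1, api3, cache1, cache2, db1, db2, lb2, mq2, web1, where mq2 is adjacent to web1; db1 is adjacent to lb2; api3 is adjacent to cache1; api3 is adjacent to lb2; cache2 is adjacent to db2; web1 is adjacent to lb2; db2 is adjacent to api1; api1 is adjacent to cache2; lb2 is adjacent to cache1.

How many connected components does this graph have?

2

From api1: component {api1, cache2, db2}.
From api3: component {api3, cache1, db1, lb2, mq2, web1}.
That's 2 components.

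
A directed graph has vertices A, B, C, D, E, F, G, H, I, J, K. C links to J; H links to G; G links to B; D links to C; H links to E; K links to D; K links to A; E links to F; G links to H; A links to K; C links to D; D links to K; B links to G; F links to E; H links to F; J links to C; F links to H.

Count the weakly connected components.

3

From A: component {A, C, D, J, K}.
From B: component {B, E, F, G, H}.
From I: component {I}.
That's 3 components.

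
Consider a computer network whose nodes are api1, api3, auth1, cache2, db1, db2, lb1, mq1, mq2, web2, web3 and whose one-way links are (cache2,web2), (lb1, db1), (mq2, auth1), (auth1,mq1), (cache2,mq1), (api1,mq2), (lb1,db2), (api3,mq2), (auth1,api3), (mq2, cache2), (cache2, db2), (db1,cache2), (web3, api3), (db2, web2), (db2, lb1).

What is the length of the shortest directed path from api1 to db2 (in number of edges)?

3

Distance 0: api1.
Distance 1: mq2.
Distance 2: auth1, cache2.
Distance 3: api3, db2, mq1, web2 — contains db2.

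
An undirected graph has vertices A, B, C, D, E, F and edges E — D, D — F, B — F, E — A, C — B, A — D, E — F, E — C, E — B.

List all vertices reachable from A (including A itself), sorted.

Start at A.
Its neighbours: D, E.
Then their neighbours: B, C, F.
Every vertex is now reached.

A, B, C, D, E, F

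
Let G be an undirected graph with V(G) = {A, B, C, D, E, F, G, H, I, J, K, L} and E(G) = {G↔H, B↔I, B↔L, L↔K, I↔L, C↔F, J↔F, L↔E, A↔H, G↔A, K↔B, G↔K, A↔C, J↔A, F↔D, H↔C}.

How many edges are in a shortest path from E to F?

6

Distance 0: E.
Distance 1: L.
Distance 2: B, I, K.
Distance 3: G.
Distance 4: A, H.
Distance 5: C, J.
Distance 6: F — contains F.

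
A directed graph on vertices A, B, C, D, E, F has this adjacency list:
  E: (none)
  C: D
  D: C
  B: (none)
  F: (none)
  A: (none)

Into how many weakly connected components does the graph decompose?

5

From A: component {A}.
From B: component {B}.
From C: component {C, D}.
From E: component {E}.
From F: component {F}.
That's 5 components.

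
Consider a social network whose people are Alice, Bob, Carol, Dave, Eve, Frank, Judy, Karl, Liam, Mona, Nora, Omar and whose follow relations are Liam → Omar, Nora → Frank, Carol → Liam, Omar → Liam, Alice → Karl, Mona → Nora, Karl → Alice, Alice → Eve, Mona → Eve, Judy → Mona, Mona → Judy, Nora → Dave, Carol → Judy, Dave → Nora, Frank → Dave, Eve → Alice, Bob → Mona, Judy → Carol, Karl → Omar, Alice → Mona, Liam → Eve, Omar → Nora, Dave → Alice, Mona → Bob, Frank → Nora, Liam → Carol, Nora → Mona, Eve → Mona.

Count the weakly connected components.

1

From Alice: component {Alice, Bob, Carol, Dave, Eve, Frank, Judy, Karl, Liam, Mona, Nora, Omar}.
That's 1 component.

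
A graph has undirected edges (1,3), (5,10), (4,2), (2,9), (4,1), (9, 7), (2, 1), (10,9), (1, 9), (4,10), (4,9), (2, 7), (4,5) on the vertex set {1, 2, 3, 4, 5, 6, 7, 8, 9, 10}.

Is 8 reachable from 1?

Explore from 1.
Distance 1: reach 2, 3, 4, 9.
Distance 2: reach 5, 7, 10.
The search is exhausted without reaching 8; it lies in a different component.

No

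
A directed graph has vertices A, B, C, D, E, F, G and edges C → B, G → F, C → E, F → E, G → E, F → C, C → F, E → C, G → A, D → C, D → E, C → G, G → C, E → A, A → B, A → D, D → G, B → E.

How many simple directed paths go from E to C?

4

E→A→D→C
E→A→D→G→C
E→A→D→G→F→C
E→C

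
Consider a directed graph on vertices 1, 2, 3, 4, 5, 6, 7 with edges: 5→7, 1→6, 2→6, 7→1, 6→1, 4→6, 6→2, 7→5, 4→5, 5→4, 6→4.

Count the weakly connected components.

2

From 1: component {1, 2, 4, 5, 6, 7}.
From 3: component {3}.
That's 2 components.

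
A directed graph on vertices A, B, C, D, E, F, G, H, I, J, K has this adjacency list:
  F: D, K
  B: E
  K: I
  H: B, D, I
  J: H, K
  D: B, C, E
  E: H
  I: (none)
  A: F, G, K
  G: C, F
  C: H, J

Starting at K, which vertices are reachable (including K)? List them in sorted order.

I, K

Start at K.
Its neighbours: I.
Nothing further is reachable.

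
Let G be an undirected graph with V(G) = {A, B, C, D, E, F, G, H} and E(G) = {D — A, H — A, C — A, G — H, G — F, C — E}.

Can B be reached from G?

Explore from G.
Distance 1: reach F, H.
Distance 2: reach A.
Distance 3: reach C, D.
Distance 4: reach E.
The search is exhausted without reaching B; it lies in a different component.

No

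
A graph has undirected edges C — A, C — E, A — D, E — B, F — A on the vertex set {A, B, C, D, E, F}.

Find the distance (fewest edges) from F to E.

3

Distance 0: F.
Distance 1: A.
Distance 2: C, D.
Distance 3: E — contains E.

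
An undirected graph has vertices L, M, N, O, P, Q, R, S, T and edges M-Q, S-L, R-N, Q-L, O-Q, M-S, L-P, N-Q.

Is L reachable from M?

Explore from M.
Distance 1: reach Q, S.
Distance 2: reach L, N, O.
Found L.

Yes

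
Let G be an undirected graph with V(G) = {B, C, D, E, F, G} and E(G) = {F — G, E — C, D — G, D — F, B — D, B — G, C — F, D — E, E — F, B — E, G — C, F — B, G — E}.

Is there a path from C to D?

Yes

Explore from C.
Distance 1: reach E, F, G.
Distance 2: reach B, D.
Found D.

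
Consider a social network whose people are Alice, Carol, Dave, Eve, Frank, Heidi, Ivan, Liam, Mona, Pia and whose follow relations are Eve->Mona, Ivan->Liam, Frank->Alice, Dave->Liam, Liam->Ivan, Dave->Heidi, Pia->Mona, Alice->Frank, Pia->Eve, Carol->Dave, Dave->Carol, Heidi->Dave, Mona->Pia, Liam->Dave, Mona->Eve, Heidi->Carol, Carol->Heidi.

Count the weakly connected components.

From Alice: component {Alice, Frank}.
From Carol: component {Carol, Dave, Heidi, Ivan, Liam}.
From Eve: component {Eve, Mona, Pia}.
That's 3 components.

3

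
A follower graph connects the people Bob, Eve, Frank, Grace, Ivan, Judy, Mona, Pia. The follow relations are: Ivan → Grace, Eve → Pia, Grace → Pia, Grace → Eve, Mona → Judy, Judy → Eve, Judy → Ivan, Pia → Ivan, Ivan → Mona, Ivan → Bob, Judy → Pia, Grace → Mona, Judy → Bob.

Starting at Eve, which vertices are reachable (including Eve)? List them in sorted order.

Bob, Eve, Grace, Ivan, Judy, Mona, Pia

Start at Eve.
Its neighbours: Pia.
Then their neighbours: Ivan.
Then next layer: Bob, Grace, Mona.
Then next layer: Judy.
Nothing further is reachable.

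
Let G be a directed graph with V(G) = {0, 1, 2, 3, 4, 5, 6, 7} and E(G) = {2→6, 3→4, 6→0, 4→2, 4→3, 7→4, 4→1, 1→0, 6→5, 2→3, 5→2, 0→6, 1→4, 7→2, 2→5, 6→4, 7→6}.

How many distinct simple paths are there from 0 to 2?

0→6→4→2
0→6→5→2

2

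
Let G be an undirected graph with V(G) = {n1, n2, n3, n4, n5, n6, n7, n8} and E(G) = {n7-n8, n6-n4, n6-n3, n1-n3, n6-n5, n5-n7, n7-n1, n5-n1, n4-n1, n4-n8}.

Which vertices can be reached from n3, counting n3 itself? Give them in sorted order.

Start at n3.
Its neighbours: n1, n6.
Then their neighbours: n4, n5, n7.
Then next layer: n8.
Nothing further is reachable.

n1, n3, n4, n5, n6, n7, n8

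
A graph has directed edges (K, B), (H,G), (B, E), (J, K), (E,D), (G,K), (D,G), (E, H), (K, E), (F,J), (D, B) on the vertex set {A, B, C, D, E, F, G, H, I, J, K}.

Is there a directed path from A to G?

No

A has no outgoing edges, so nothing is reachable from it.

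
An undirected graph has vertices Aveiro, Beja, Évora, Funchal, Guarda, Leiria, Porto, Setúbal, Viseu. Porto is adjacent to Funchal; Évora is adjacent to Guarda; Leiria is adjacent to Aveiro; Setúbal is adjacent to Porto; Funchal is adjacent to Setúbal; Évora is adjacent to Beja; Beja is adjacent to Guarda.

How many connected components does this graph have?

4

From Aveiro: component {Aveiro, Leiria}.
From Beja: component {Beja, Évora, Guarda}.
From Funchal: component {Funchal, Porto, Setúbal}.
From Viseu: component {Viseu}.
That's 4 components.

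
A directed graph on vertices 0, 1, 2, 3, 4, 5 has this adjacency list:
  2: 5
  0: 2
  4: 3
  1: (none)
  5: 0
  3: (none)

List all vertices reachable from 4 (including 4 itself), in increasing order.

3, 4

Start at 4.
Its neighbours: 3.
Nothing further is reachable.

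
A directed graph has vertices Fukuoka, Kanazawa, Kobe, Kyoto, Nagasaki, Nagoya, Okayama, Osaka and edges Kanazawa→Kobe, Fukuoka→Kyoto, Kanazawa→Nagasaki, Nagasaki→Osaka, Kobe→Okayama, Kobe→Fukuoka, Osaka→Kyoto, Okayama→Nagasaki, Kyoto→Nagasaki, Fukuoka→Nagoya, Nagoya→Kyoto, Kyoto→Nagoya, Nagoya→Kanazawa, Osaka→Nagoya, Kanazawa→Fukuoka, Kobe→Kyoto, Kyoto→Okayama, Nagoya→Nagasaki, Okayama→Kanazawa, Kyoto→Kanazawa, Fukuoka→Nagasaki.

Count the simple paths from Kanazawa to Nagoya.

Kanazawa→Fukuoka→Kyoto→Nagasaki→Osaka→Nagoya
Kanazawa→Fukuoka→Kyoto→Nagoya
Kanazawa→Fukuoka→Kyoto→Okayama→Nagasaki→Osaka→Nagoya
Kanazawa→Fukuoka→Nagasaki→Osaka→Kyoto→Nagoya
Kanazawa→Fukuoka→Nagasaki→Osaka→Nagoya
Kanazawa→Fukuoka→Nagoya
Kanazawa→Kobe→Fukuoka→Kyoto→Nagasaki→Osaka→Nagoya
Kanazawa→Kobe→Fukuoka→Kyoto→Nagoya
... and 11 more.

19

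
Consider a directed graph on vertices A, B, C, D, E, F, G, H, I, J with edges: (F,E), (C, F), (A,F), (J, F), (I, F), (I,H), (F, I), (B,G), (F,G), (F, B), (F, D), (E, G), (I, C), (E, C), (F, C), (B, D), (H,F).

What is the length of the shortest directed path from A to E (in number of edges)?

2

Distance 0: A.
Distance 1: F.
Distance 2: B, C, D, E, G, I — contains E.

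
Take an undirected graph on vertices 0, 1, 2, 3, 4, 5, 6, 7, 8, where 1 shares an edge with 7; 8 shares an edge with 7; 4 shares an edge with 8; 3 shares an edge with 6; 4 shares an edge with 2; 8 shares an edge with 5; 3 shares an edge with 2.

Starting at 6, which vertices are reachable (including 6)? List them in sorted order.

Start at 6.
Its neighbours: 3.
Then their neighbours: 2.
Then next layer: 4.
Then next layer: 8.
Then next layer: 5, 7.
Then next layer: 1.
Nothing further is reachable.

1, 2, 3, 4, 5, 6, 7, 8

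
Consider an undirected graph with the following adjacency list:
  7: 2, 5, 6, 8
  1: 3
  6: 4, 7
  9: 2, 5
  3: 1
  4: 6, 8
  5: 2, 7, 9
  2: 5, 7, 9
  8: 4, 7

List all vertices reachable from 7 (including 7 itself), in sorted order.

2, 4, 5, 6, 7, 8, 9

Start at 7.
Its neighbours: 2, 5, 6, 8.
Then their neighbours: 4, 9.
Nothing further is reachable.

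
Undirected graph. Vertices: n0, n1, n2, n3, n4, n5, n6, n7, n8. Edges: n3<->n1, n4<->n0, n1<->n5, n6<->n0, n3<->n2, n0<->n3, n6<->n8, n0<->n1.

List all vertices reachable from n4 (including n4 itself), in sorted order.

n0, n1, n2, n3, n4, n5, n6, n8

Start at n4.
Its neighbours: n0.
Then their neighbours: n1, n3, n6.
Then next layer: n2, n5, n8.
Nothing further is reachable.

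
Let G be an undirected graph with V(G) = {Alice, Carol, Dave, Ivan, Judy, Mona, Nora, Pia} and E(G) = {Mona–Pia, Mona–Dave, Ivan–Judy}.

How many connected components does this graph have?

From Alice: component {Alice}.
From Carol: component {Carol}.
From Dave: component {Dave, Mona, Pia}.
From Ivan: component {Ivan, Judy}.
From Nora: component {Nora}.
That's 5 components.

5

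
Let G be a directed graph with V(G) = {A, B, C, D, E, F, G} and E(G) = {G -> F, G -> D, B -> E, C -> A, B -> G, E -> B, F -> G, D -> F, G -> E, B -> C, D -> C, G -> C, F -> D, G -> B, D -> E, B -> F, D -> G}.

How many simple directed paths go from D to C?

D→C
D→E→B→C
D→E→B→F→G→C
D→E→B→G→C
D→F→G→B→C
D→F→G→C
D→F→G→E→B→C
D→G→B→C
D→G→C
D→G→E→B→C

10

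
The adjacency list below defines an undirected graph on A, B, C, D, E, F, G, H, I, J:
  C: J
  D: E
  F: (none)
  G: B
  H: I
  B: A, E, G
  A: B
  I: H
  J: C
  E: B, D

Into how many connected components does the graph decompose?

4

From A: component {A, B, D, E, G}.
From C: component {C, J}.
From F: component {F}.
From H: component {H, I}.
That's 4 components.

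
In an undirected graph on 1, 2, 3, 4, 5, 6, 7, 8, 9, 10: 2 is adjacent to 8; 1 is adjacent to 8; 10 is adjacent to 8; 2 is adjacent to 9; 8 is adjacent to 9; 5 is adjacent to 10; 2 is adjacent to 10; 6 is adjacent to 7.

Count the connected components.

4

From 1: component {1, 2, 5, 8, 9, 10}.
From 3: component {3}.
From 4: component {4}.
From 6: component {6, 7}.
That's 4 components.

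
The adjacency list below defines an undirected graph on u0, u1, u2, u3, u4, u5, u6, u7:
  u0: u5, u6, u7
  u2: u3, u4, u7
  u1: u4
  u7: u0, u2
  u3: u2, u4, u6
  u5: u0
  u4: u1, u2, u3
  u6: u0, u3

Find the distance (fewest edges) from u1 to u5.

Distance 0: u1.
Distance 1: u4.
Distance 2: u2, u3.
Distance 3: u6, u7.
Distance 4: u0.
Distance 5: u5 — contains u5.

5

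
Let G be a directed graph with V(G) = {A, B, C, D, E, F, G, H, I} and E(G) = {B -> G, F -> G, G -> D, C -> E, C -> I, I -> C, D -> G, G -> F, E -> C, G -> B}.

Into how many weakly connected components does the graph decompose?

From A: component {A}.
From B: component {B, D, F, G}.
From C: component {C, E, I}.
From H: component {H}.
That's 4 components.

4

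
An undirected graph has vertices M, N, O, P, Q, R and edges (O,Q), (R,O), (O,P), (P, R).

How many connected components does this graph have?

From M: component {M}.
From N: component {N}.
From O: component {O, P, Q, R}.
That's 3 components.

3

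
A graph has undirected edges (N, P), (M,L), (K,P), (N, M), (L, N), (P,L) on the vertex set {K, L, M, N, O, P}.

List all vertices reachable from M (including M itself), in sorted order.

K, L, M, N, P

Start at M.
Its neighbours: L, N.
Then their neighbours: P.
Then next layer: K.
Nothing further is reachable.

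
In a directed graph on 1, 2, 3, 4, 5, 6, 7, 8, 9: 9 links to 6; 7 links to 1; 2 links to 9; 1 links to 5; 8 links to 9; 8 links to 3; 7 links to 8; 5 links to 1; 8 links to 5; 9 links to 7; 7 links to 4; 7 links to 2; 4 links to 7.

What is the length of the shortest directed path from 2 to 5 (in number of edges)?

Distance 0: 2.
Distance 1: 9.
Distance 2: 6, 7.
Distance 3: 1, 4, 8.
Distance 4: 3, 5 — contains 5.

4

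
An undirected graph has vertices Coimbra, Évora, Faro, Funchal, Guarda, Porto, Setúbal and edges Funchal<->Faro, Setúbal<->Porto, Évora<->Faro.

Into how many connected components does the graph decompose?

4

From Coimbra: component {Coimbra}.
From Évora: component {Évora, Faro, Funchal}.
From Guarda: component {Guarda}.
From Porto: component {Porto, Setúbal}.
That's 4 components.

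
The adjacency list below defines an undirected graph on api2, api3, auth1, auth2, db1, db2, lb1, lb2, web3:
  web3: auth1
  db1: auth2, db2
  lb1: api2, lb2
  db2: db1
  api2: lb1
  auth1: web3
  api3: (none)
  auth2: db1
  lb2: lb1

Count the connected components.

From api2: component {api2, lb1, lb2}.
From api3: component {api3}.
From auth1: component {auth1, web3}.
From auth2: component {auth2, db1, db2}.
That's 4 components.

4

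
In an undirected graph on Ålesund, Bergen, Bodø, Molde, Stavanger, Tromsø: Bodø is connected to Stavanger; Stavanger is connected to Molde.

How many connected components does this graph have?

From Ålesund: component {Ålesund}.
From Bergen: component {Bergen}.
From Bodø: component {Bodø, Molde, Stavanger}.
From Tromsø: component {Tromsø}.
That's 4 components.

4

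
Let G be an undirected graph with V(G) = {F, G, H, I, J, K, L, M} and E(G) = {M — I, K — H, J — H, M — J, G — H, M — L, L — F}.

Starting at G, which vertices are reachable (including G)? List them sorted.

F, G, H, I, J, K, L, M

Start at G.
Its neighbours: H.
Then their neighbours: J, K.
Then next layer: M.
Then next layer: I, L.
Then next layer: F.
Every vertex is now reached.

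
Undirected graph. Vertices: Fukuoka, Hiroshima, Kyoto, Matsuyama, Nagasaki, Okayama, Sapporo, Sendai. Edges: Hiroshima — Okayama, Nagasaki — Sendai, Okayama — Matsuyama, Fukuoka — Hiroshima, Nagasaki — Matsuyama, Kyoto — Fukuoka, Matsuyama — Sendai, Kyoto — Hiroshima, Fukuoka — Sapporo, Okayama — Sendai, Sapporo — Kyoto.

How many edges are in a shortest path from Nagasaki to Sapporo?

Distance 0: Nagasaki.
Distance 1: Matsuyama, Sendai.
Distance 2: Okayama.
Distance 3: Hiroshima.
Distance 4: Fukuoka, Kyoto.
Distance 5: Sapporo — contains Sapporo.

5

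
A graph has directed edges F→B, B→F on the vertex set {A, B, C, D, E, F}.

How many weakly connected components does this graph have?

5

From A: component {A}.
From B: component {B, F}.
From C: component {C}.
From D: component {D}.
From E: component {E}.
That's 5 components.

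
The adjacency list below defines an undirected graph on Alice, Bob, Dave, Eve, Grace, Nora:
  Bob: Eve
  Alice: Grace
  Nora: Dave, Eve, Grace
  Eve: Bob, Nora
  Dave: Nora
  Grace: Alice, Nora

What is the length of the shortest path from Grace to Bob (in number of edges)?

Distance 0: Grace.
Distance 1: Alice, Nora.
Distance 2: Dave, Eve.
Distance 3: Bob — contains Bob.

3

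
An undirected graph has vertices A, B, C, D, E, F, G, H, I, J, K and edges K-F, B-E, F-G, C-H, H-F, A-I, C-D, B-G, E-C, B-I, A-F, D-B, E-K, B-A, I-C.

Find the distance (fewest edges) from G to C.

Distance 0: G.
Distance 1: B, F.
Distance 2: A, D, E, H, I, K.
Distance 3: C — contains C.

3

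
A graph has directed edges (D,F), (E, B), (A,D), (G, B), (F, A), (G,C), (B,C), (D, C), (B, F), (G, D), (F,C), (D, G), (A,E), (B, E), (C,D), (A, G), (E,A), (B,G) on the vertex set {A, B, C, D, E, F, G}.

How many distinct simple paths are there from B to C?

B→C
B→E→A→D→C
B→E→A→D→F→C
B→E→A→D→G→C
B→E→A→G→C
B→E→A→G→D→C
B→E→A→G→D→F→C
B→F→A→D→C
B→F→A→D→G→C
B→F→A→G→C
B→F→A→G→D→C
B→F→C
B→G→C
B→G→D→C
B→G→D→F→C

15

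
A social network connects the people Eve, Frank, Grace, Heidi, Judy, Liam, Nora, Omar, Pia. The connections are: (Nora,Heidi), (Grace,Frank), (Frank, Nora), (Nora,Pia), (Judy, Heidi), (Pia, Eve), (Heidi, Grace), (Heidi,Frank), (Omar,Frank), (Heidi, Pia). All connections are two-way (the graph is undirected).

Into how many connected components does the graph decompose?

From Eve: component {Eve, Frank, Grace, Heidi, Judy, Nora, Omar, Pia}.
From Liam: component {Liam}.
That's 2 components.

2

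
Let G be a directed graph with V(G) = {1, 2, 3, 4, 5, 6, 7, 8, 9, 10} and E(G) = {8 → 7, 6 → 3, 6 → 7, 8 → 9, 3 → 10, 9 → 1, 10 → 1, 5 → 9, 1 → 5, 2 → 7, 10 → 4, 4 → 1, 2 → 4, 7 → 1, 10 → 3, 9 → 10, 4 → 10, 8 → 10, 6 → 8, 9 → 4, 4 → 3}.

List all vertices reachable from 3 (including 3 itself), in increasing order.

Start at 3.
Its neighbours: 10.
Then their neighbours: 1, 4.
Then next layer: 5.
Then next layer: 9.
Nothing further is reachable.

1, 3, 4, 5, 9, 10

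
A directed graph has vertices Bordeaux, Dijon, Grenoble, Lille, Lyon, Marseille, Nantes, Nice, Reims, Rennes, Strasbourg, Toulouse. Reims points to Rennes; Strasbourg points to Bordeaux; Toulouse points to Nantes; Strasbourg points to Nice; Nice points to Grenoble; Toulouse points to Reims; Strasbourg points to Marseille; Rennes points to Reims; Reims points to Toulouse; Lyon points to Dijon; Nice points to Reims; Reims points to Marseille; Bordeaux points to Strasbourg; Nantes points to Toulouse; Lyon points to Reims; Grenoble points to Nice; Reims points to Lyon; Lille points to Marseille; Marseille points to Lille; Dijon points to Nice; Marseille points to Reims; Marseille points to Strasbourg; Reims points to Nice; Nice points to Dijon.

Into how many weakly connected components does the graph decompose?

1

From Bordeaux: component {Bordeaux, Dijon, Grenoble, Lille, Lyon, Marseille, Nantes, Nice, Reims, Rennes, Strasbourg, Toulouse}.
That's 1 component.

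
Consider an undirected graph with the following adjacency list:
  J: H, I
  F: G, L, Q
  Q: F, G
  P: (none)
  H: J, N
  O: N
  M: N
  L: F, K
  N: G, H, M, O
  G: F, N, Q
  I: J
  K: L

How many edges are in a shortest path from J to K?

Distance 0: J.
Distance 1: H, I.
Distance 2: N.
Distance 3: G, M, O.
Distance 4: F, Q.
Distance 5: L.
Distance 6: K — contains K.

6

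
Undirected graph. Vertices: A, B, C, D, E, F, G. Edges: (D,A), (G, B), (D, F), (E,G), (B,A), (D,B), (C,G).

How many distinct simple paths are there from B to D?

B–A–D
B–D

2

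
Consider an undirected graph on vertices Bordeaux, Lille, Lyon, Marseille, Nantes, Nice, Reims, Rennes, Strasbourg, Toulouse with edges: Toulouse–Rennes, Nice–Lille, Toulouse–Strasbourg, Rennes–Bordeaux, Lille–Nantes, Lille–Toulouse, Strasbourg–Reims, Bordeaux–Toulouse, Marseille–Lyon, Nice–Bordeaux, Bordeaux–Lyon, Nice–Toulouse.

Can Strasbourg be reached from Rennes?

Explore from Rennes.
Distance 1: reach Bordeaux, Toulouse.
Distance 2: reach Lille, Lyon, Nice, Strasbourg.
Found Strasbourg.

Yes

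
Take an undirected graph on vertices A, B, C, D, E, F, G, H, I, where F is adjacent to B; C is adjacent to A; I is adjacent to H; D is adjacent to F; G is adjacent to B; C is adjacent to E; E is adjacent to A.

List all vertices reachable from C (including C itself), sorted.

A, C, E

Start at C.
Its neighbours: A, E.
Nothing further is reachable.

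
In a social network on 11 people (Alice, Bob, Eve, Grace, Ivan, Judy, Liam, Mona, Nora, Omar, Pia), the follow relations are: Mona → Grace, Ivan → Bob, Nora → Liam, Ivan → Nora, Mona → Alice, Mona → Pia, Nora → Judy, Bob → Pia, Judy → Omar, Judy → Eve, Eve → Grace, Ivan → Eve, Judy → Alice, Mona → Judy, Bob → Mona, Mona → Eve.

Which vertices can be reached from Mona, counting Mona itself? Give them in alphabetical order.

Alice, Eve, Grace, Judy, Mona, Omar, Pia

Start at Mona.
Its neighbours: Alice, Eve, Grace, Judy, Pia.
Then their neighbours: Omar.
Nothing further is reachable.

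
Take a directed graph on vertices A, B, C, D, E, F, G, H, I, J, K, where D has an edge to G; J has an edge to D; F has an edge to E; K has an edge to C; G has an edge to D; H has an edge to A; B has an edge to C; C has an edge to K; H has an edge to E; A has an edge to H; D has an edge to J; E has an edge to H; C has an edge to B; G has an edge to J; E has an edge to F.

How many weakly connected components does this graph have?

From A: component {A, E, F, H}.
From B: component {B, C, K}.
From D: component {D, G, J}.
From I: component {I}.
That's 4 components.

4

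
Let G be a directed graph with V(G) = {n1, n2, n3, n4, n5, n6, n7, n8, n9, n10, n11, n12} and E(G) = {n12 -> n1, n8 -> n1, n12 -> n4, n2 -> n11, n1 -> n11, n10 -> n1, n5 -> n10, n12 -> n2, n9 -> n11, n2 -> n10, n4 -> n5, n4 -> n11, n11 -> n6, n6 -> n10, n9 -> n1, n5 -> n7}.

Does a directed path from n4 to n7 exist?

Yes

Explore from n4.
Distance 1: reach n5, n11.
Distance 2: reach n6, n7, n10.
Found n7.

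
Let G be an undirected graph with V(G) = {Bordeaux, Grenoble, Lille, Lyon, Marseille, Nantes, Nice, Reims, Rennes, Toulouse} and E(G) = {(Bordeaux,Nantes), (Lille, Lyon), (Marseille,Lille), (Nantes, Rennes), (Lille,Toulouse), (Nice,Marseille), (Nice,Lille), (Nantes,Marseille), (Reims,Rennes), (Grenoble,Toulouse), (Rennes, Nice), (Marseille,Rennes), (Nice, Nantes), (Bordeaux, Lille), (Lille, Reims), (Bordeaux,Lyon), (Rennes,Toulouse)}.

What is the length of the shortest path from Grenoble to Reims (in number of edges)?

3

Distance 0: Grenoble.
Distance 1: Toulouse.
Distance 2: Lille, Rennes.
Distance 3: Bordeaux, Lyon, Marseille, Nantes, Nice, Reims — contains Reims.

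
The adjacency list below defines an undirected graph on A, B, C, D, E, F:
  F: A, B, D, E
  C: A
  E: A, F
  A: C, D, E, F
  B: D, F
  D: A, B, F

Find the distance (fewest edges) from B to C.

Distance 0: B.
Distance 1: D, F.
Distance 2: A, E.
Distance 3: C — contains C.

3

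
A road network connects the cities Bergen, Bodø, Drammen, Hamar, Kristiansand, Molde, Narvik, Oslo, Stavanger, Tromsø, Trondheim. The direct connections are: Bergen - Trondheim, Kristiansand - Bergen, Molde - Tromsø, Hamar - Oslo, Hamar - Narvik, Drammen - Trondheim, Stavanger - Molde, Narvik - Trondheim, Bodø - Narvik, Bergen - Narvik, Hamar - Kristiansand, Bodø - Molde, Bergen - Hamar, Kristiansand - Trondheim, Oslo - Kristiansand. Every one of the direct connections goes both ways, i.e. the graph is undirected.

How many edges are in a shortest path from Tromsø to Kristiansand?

5

Distance 0: Tromsø.
Distance 1: Molde.
Distance 2: Bodø, Stavanger.
Distance 3: Narvik.
Distance 4: Bergen, Hamar, Trondheim.
Distance 5: Drammen, Kristiansand, Oslo — contains Kristiansand.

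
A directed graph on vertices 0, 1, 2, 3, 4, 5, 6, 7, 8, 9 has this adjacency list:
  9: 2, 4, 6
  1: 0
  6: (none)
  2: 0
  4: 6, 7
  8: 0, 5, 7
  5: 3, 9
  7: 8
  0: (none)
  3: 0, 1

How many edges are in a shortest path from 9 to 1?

Distance 0: 9.
Distance 1: 2, 4, 6.
Distance 2: 0, 7.
Distance 3: 8.
Distance 4: 5.
Distance 5: 3.
Distance 6: 1 — contains 1.

6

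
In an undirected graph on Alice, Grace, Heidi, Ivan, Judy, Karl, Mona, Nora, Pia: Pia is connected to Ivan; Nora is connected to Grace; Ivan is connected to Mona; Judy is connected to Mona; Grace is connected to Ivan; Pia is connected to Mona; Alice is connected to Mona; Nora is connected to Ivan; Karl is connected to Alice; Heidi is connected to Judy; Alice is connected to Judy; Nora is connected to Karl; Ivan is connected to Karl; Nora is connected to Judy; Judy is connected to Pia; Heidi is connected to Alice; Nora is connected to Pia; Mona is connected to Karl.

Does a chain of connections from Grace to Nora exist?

Yes

Explore from Grace.
Distance 1: reach Ivan, Nora.
Found Nora.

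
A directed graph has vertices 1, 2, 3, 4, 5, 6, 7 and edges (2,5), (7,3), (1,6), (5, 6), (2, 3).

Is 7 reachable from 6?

6 has no outgoing edges, so nothing is reachable from it.

No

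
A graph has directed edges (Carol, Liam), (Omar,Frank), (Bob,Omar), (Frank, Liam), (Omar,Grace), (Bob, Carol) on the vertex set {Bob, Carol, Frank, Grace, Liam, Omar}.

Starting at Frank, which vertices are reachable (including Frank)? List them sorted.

Start at Frank.
Its neighbours: Liam.
Nothing further is reachable.

Frank, Liam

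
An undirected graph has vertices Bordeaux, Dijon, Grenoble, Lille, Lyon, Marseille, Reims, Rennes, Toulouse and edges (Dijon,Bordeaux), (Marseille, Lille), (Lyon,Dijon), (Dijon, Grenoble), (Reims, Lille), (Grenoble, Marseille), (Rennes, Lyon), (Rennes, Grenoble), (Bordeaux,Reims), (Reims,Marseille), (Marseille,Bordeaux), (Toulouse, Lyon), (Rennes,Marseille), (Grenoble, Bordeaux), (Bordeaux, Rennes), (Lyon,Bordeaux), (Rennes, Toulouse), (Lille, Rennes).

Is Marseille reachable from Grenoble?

Explore from Grenoble.
Distance 1: reach Bordeaux, Dijon, Marseille, Rennes.
Found Marseille.

Yes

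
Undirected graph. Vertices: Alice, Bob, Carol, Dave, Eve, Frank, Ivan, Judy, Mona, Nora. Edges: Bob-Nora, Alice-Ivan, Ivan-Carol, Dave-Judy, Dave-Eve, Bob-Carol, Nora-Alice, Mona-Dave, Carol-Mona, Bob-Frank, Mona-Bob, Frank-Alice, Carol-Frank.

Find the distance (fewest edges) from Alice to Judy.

5

Distance 0: Alice.
Distance 1: Frank, Ivan, Nora.
Distance 2: Bob, Carol.
Distance 3: Mona.
Distance 4: Dave.
Distance 5: Eve, Judy — contains Judy.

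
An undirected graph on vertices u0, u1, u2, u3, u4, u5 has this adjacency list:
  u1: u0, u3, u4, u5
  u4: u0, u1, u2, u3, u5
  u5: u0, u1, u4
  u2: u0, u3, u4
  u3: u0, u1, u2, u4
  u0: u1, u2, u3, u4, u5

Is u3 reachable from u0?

Explore from u0.
Distance 1: reach u1, u2, u3, u4, u5.
Found u3.

Yes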